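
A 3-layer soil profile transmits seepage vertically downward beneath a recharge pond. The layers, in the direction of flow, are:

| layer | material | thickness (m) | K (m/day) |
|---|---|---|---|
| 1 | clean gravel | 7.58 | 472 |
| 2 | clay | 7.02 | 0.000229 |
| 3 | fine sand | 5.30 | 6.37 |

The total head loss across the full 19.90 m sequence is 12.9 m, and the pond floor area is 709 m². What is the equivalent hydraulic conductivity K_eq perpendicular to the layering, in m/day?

Flow is perpendicular to layering, so the layers act in series and the equivalent K is the thickness-weighted harmonic mean.
Total thickness L = 7.58 + 7.02 + 5.30 = 19.90 m.
Σ(b_i/K_i) = 7.58/472 + 7.02/0.000229 + 5.30/6.37 = 30656 d.
K_eq = L / Σ(b_i/K_i) = 19.90 / 30656 = 0.0006491 m/day.

0.000649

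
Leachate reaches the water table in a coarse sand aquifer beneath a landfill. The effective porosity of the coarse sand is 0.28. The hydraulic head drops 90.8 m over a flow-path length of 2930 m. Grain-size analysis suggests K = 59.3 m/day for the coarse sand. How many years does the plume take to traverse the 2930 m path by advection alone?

1.22

Hydraulic gradient i = Δh / L = 90.8 / 2930 = 0.03099.
Darcy flux q = K · i = 59.30 × 0.03099 = 1.838 m/day.
Seepage velocity v = q / n_e = 1.838 / 0.28 = 6.563 m/day.
Travel time t = L / v = 2930 / 6.563 = 446.4 days = 1.222 years.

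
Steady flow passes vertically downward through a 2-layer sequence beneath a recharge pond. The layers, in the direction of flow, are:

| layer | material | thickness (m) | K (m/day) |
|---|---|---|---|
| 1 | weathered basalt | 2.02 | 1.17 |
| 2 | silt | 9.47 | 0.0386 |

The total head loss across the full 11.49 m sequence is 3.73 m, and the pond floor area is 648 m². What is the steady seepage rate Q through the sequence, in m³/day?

9.78

Flow is perpendicular to layering, so the layers act in series and the equivalent K is the thickness-weighted harmonic mean.
Total thickness L = 2.02 + 9.47 = 11.49 m.
Σ(b_i/K_i) = 2.02/1.17 + 9.47/0.0386 = 247.1 d.
K_eq = L / Σ(b_i/K_i) = 11.49 / 247.1 = 0.04651 m/day.
Q = K_eq · A · (Δh/L) = 0.04651 × 648 × (3.73/11.49) = 9.783 m³/day.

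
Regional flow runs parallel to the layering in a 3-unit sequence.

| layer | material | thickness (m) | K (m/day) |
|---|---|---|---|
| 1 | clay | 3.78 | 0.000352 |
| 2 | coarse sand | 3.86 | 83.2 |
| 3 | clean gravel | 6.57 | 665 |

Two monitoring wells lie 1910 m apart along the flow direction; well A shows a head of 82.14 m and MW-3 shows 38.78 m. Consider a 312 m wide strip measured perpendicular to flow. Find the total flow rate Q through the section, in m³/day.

33200

Flow is parallel to layering, so each bed carries its own Darcy discharge and the transmissivities add.
Σ(K_i·b_i) = 0.000352×3.78 + 83.2×3.86 + 665×6.57 = 4690 m²/day.
Hydraulic gradient i = (82.14 − 38.78) / 1910 = 43.36 / 1910 = 0.02270.
Q = Σ(K_i·b_i) · W · i = 4690 × 312 × 0.02270 = 33220 m³/day.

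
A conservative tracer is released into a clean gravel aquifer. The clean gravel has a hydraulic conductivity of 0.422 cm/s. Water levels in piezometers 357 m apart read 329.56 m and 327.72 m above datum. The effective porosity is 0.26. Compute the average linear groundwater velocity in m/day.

7.23

Convert K: 0.422 cm/s × 864 = 364.6 m/day.
Hydraulic gradient i = (329.56 − 327.72) / 357 = 1.84 / 357 = 0.005154.
Darcy flux q = K · i = 364.6 × 0.005154 = 1.879 m/day.
Seepage velocity v = q / n_e = 1.879 / 0.26 = 7.228 m/day.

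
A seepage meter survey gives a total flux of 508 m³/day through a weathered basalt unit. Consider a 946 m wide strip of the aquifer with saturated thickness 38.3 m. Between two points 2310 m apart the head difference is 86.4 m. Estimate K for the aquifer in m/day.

Cross-sectional area A = 946 × 38.3 = 36232 m².
Hydraulic gradient i = Δh / L = 86.4 / 2310 = 0.03740.
From Q = K·A·i, K = Q / (A·i) = 508 / (36232 × 0.03740) = 0.3749 m/day.

0.375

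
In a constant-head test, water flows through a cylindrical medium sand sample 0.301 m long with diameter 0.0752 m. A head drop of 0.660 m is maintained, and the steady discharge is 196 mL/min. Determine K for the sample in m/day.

29.0

Cross-sectional area A = π·(d/2)² = π × (0.0752/2)² = 0.004441 m².
Convert discharge: 196 mL/min = 3.267e-06 m³/s.
Darcy's law rearranged: K = Q·L / (A·Δh) = 3.267e-06 × 0.301 / (0.004441 × 0.660) = 0.0003354 m/s = 28.98 m/day.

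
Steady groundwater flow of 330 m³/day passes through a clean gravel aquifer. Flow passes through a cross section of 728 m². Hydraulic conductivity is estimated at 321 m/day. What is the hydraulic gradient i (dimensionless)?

0.00141

From Q = K·A·i, i = Q / (K·A) = 330 / (321.0 × 728.0) = 0.001412.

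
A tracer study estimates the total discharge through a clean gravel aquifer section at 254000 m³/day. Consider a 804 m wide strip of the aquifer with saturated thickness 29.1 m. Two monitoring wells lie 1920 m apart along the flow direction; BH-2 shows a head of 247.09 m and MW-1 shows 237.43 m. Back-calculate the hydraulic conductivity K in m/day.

2160

Cross-sectional area A = 804 × 29.1 = 23396 m².
Hydraulic gradient i = (247.09 − 237.43) / 1920 = 9.66 / 1920 = 0.005031.
From Q = K·A·i, K = Q / (A·i) = 254000 / (23396 × 0.005031) = 2158 m/day.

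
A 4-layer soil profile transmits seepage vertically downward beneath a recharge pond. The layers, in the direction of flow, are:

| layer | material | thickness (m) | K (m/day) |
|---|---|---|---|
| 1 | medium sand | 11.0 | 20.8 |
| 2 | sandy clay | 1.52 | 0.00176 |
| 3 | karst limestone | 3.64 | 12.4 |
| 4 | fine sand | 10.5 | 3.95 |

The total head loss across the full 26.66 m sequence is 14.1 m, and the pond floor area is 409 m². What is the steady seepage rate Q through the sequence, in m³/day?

Flow is perpendicular to layering, so the layers act in series and the equivalent K is the thickness-weighted harmonic mean.
Total thickness L = 11.0 + 1.52 + 3.64 + 10.5 = 26.66 m.
Σ(b_i/K_i) = 11.0/20.8 + 1.52/0.00176 + 3.64/12.4 + 10.5/3.95 = 867.1 d.
K_eq = L / Σ(b_i/K_i) = 26.66 / 867.1 = 0.03075 m/day.
Q = K_eq · A · (Δh/L) = 0.03075 × 409 × (14.1/26.66) = 6.651 m³/day.

6.65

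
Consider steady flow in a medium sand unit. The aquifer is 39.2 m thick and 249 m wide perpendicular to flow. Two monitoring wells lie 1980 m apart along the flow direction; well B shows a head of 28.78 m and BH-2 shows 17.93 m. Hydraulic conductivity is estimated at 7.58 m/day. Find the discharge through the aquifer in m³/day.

405

Cross-sectional area A = 249 × 39.2 = 9761 m².
Hydraulic gradient i = (28.78 − 17.93) / 1980 = 10.85 / 1980 = 0.005480.
Darcy's law: Q = K · A · i = 7.580 × 9761 × 0.005480 = 405.4 m³/day.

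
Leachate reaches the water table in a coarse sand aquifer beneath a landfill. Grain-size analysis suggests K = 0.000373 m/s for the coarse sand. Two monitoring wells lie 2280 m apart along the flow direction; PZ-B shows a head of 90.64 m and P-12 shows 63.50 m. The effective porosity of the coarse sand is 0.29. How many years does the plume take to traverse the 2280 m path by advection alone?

4.72

Convert K: 0.000373 m/s × 86400 = 32.23 m/day.
Hydraulic gradient i = (90.64 − 63.50) / 2280 = 27.14 / 2280 = 0.01190.
Darcy flux q = K · i = 32.23 × 0.01190 = 0.3836 m/day.
Seepage velocity v = q / n_e = 0.3836 / 0.29 = 1.323 m/day.
Travel time t = L / v = 2280 / 1.323 = 1724 days = 4.719 years.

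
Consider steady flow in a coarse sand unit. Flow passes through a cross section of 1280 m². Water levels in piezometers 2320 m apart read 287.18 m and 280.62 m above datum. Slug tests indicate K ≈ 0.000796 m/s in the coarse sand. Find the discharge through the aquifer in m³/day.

249

Convert K: 0.000796 m/s × 86400 = 68.77 m/day.
Hydraulic gradient i = (287.18 − 280.62) / 2320 = 6.56 / 2320 = 0.002828.
Darcy's law: Q = K · A · i = 68.77 × 1280 × 0.002828 = 248.9 m³/day.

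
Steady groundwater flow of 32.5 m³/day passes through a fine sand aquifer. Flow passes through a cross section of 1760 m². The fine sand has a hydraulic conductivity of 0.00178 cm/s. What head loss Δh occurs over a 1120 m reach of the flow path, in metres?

13.4

Convert K: 0.00178 cm/s × 864 = 1.538 m/day.
From Q = K·A·i, i = Q / (K·A) = 32.5 / (1.538 × 1760) = 0.01201.
Head loss Δh = i · L = 0.01201 × 1120 = 13.45 m.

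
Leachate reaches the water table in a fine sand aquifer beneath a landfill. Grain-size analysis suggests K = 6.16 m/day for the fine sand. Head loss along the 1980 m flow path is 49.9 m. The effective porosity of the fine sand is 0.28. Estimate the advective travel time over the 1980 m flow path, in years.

9.78

Hydraulic gradient i = Δh / L = 49.9 / 1980 = 0.02520.
Darcy flux q = K · i = 6.160 × 0.02520 = 0.1552 m/day.
Seepage velocity v = q / n_e = 0.1552 / 0.28 = 0.5544 m/day.
Travel time t = L / v = 1980 / 0.5544 = 3571 days = 9.777 years.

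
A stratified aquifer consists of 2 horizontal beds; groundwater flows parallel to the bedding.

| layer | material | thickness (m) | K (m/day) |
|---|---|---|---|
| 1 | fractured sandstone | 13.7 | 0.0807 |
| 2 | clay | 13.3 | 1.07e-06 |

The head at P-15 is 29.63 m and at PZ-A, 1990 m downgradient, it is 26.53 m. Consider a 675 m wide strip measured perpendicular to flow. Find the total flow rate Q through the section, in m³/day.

1.16

Flow is parallel to layering, so each bed carries its own Darcy discharge and the transmissivities add.
Σ(K_i·b_i) = 0.0807×13.7 + 1.07e-06×13.3 = 1.106 m²/day.
Hydraulic gradient i = (29.63 − 26.53) / 1990 = 3.1 / 1990 = 0.001558.
Q = Σ(K_i·b_i) · W · i = 1.106 × 675 × 0.001558 = 1.163 m³/day.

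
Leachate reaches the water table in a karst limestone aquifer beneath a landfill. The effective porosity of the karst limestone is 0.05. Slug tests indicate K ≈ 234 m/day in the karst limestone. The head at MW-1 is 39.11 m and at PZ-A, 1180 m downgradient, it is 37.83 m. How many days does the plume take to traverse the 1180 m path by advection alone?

232

Hydraulic gradient i = (39.11 − 37.83) / 1180 = 1.28 / 1180 = 0.001085.
Darcy flux q = K · i = 234.0 × 0.001085 = 0.2538 m/day.
Seepage velocity v = q / n_e = 0.2538 / 0.05 = 5.077 m/day.
Travel time t = L / v = 1180 / 5.077 = 232.4 days.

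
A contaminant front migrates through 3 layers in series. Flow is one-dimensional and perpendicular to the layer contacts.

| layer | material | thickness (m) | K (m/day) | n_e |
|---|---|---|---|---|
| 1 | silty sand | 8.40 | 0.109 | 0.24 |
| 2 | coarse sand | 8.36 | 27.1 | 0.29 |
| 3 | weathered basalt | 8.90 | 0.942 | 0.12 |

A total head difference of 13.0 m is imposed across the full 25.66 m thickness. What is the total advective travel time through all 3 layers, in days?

36.8

With flow normal to the layers, continuity requires the same specific discharge q through every layer.
Σ(b_i/K_i) = 8.40/0.109 + 8.36/27.1 + 8.90/0.942 = 86.82 d.
q = Δh / Σ(b_i/K_i) = 13.0 / 86.82 = 0.1497 m/day.
In each layer the seepage velocity is v_i = q/n_i, so the layer transit time is t_i = b_i·n_i / q:
  layer 1 (silty sand): t_1 = 8.40 × 0.24 / 0.1497 = 13.46 d
  layer 2 (coarse sand): t_2 = 8.36 × 0.29 / 0.1497 = 16.19 d
  layer 3 (weathered basalt): t_3 = 8.90 × 0.12 / 0.1497 = 7.133 d
Total t = Σ t_i = 36.79 days.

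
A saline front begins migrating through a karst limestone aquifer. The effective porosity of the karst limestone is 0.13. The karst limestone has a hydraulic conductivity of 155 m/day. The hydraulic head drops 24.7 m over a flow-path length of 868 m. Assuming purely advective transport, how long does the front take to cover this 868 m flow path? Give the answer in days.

25.6

Hydraulic gradient i = Δh / L = 24.7 / 868 = 0.02846.
Darcy flux q = K · i = 155.0 × 0.02846 = 4.411 m/day.
Seepage velocity v = q / n_e = 4.411 / 0.13 = 33.93 m/day.
Travel time t = L / v = 868 / 33.93 = 25.58 days.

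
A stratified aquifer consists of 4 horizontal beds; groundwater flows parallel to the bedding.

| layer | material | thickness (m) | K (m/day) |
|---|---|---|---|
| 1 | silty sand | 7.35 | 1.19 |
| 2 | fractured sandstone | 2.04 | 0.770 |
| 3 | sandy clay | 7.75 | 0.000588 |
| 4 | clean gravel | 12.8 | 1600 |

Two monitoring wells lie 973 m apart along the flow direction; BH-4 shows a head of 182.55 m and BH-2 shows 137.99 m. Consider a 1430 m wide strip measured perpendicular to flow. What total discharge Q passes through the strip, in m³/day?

Flow is parallel to layering, so each bed carries its own Darcy discharge and the transmissivities add.
Σ(K_i·b_i) = 1.19×7.35 + 0.770×2.04 + 0.000588×7.75 + 1600×12.8 = 20490 m²/day.
Hydraulic gradient i = (182.55 − 137.99) / 973 = 44.56 / 973 = 0.04580.
Q = Σ(K_i·b_i) · W · i = 20490 × 1430 × 0.04580 = 1.342e+06 m³/day.

1.34e+06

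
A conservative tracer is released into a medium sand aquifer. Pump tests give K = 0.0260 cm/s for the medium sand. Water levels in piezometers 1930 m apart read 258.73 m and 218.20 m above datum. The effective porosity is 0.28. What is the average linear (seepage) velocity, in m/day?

1.68

Convert K: 0.0260 cm/s × 864 = 22.46 m/day.
Hydraulic gradient i = (258.73 − 218.20) / 1930 = 40.53 / 1930 = 0.02100.
Darcy flux q = K · i = 22.46 × 0.02100 = 0.4717 m/day.
Seepage velocity v = q / n_e = 0.4717 / 0.28 = 1.685 m/day.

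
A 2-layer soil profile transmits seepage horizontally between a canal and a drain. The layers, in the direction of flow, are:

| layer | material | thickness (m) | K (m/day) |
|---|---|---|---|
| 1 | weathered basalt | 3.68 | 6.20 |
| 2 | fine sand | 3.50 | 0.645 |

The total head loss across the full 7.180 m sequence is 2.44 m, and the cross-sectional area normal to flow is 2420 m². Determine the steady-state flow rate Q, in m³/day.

981

Flow is perpendicular to layering, so the layers act in series and the equivalent K is the thickness-weighted harmonic mean.
Total thickness L = 3.68 + 3.50 = 7.180 m.
Σ(b_i/K_i) = 3.68/6.20 + 3.50/0.645 = 6.020 d.
K_eq = L / Σ(b_i/K_i) = 7.180 / 6.020 = 1.193 m/day.
Q = K_eq · A · (Δh/L) = 1.193 × 2420 × (2.44/7.180) = 980.9 m³/day.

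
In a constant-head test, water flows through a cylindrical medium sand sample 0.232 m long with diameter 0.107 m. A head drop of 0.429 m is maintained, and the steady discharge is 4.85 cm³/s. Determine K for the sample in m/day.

Cross-sectional area A = π·(d/2)² = π × (0.107/2)² = 0.008992 m².
Convert discharge: 4.85 cm³/s = 4.850e-06 m³/s.
Darcy's law rearranged: K = Q·L / (A·Δh) = 4.850e-06 × 0.232 / (0.008992 × 0.429) = 0.0002917 m/s = 25.20 m/day.

25.2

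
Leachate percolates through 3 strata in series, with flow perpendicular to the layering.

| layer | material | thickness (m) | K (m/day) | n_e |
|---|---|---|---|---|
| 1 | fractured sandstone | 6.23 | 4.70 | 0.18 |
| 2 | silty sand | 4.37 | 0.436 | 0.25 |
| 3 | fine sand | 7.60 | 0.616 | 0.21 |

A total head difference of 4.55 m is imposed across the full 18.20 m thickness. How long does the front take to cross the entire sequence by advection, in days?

With flow normal to the layers, continuity requires the same specific discharge q through every layer.
Σ(b_i/K_i) = 6.23/4.70 + 4.37/0.436 + 7.60/0.616 = 23.69 d.
q = Δh / Σ(b_i/K_i) = 4.55 / 23.69 = 0.1921 m/day.
In each layer the seepage velocity is v_i = q/n_i, so the layer transit time is t_i = b_i·n_i / q:
  layer 1 (fractured sandstone): t_1 = 6.23 × 0.18 / 0.1921 = 5.838 d
  layer 2 (silty sand): t_2 = 4.37 × 0.25 / 0.1921 = 5.687 d
  layer 3 (fine sand): t_3 = 7.60 × 0.21 / 0.1921 = 8.308 d
Total t = Σ t_i = 19.83 days.

19.8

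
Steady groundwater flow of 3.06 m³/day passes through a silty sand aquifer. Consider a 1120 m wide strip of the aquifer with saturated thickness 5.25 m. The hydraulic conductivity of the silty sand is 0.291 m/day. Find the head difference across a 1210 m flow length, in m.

Cross-sectional area A = 1120 × 5.25 = 5880 m².
From Q = K·A·i, i = Q / (K·A) = 3.06 / (0.2910 × 5880) = 0.001788.
Head loss Δh = i · L = 0.001788 × 1210 = 2.164 m.

2.16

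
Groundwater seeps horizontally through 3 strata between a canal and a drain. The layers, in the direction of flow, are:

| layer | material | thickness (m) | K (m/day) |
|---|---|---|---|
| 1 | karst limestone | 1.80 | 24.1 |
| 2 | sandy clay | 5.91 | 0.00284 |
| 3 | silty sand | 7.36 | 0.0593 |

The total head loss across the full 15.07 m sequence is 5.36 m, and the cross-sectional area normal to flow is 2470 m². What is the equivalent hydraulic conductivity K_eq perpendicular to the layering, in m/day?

Flow is perpendicular to layering, so the layers act in series and the equivalent K is the thickness-weighted harmonic mean.
Total thickness L = 1.80 + 5.91 + 7.36 = 15.07 m.
Σ(b_i/K_i) = 1.80/24.1 + 5.91/0.00284 + 7.36/0.0593 = 2205 d.
K_eq = L / Σ(b_i/K_i) = 15.07 / 2205 = 0.006834 m/day.

0.00683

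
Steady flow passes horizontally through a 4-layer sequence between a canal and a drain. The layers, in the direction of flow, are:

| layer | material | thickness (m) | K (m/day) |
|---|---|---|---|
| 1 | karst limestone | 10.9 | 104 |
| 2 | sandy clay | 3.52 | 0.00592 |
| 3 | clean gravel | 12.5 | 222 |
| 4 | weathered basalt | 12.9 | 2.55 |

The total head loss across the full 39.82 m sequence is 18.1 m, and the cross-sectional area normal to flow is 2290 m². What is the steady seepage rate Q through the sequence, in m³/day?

69.1

Flow is perpendicular to layering, so the layers act in series and the equivalent K is the thickness-weighted harmonic mean.
Total thickness L = 10.9 + 3.52 + 12.5 + 12.9 = 39.82 m.
Σ(b_i/K_i) = 10.9/104 + 3.52/0.00592 + 12.5/222 + 12.9/2.55 = 599.8 d.
K_eq = L / Σ(b_i/K_i) = 39.82 / 599.8 = 0.06639 m/day.
Q = K_eq · A · (Δh/L) = 0.06639 × 2290 × (18.1/39.82) = 69.10 m³/day.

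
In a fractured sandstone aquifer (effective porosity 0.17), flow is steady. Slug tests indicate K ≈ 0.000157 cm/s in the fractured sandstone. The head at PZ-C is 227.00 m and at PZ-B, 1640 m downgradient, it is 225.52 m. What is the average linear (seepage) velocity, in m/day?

Convert K: 0.000157 cm/s × 864 = 0.1356 m/day.
Hydraulic gradient i = (227.00 − 225.52) / 1640 = 1.48 / 1640 = 0.0009024.
Darcy flux q = K · i = 0.1356 × 0.0009024 = 0.0001224 m/day.
Seepage velocity v = q / n_e = 0.0001224 / 0.17 = 0.0007201 m/day.

0.000720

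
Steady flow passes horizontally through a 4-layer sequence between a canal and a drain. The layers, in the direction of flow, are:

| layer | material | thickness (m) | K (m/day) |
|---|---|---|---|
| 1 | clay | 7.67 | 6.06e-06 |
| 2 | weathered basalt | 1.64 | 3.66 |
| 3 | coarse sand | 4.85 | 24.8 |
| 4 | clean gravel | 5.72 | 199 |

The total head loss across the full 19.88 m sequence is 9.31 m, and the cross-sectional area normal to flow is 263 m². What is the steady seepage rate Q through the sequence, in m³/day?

Flow is perpendicular to layering, so the layers act in series and the equivalent K is the thickness-weighted harmonic mean.
Total thickness L = 7.67 + 1.64 + 4.85 + 5.72 = 19.88 m.
Σ(b_i/K_i) = 7.67/6.06e-06 + 1.64/3.66 + 4.85/24.8 + 5.72/199 = 1.266e+06 d.
K_eq = L / Σ(b_i/K_i) = 19.88 / 1.266e+06 = 1.571e-05 m/day.
Q = K_eq · A · (Δh/L) = 1.571e-05 × 263 × (9.31/19.88) = 0.001935 m³/day.

0.00193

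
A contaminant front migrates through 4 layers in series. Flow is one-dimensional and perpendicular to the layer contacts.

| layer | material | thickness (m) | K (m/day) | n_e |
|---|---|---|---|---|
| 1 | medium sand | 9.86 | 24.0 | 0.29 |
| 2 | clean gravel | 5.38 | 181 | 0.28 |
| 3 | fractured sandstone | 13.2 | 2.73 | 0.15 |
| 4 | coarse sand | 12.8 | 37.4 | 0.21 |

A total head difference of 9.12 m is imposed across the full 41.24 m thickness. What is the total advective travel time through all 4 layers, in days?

With flow normal to the layers, continuity requires the same specific discharge q through every layer.
Σ(b_i/K_i) = 9.86/24.0 + 5.38/181 + 13.2/2.73 + 12.8/37.4 = 5.618 d.
q = Δh / Σ(b_i/K_i) = 9.12 / 5.618 = 1.623 m/day.
In each layer the seepage velocity is v_i = q/n_i, so the layer transit time is t_i = b_i·n_i / q:
  layer 1 (medium sand): t_1 = 9.86 × 0.29 / 1.623 = 1.761 d
  layer 2 (clean gravel): t_2 = 5.38 × 0.28 / 1.623 = 0.9280 d
  layer 3 (fractured sandstone): t_3 = 13.2 × 0.15 / 1.623 = 1.220 d
  layer 4 (coarse sand): t_4 = 12.8 × 0.21 / 1.623 = 1.656 d
Total t = Σ t_i = 5.565 days.

5.56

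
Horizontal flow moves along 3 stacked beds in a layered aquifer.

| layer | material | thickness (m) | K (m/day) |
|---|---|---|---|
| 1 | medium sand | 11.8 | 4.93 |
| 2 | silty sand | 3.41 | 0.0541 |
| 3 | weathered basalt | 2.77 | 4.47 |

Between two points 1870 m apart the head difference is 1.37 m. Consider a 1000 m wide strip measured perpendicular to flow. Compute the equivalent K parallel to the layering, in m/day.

3.93

Flow is parallel to layering, so each bed carries its own Darcy discharge and the transmissivities add.
Σ(K_i·b_i) = 4.93×11.8 + 0.0541×3.41 + 4.47×2.77 = 70.74 m²/day.
Total thickness b = 17.98 m, so K_eq = Σ(K_i·b_i)/b = 3.934 m/day.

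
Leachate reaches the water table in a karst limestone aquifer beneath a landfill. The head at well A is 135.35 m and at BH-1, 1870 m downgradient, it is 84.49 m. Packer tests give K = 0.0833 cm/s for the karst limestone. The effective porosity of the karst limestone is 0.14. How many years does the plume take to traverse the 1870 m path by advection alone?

Convert K: 0.0833 cm/s × 864 = 71.97 m/day.
Hydraulic gradient i = (135.35 − 84.49) / 1870 = 50.86 / 1870 = 0.02720.
Darcy flux q = K · i = 71.97 × 0.02720 = 1.957 m/day.
Seepage velocity v = q / n_e = 1.957 / 0.14 = 13.98 m/day.
Travel time t = L / v = 1870 / 13.98 = 133.7 days = 0.3662 years.

0.366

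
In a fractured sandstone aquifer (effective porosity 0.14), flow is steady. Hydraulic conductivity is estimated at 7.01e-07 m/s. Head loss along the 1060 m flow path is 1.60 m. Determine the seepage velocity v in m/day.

0.000653

Convert K: 7.01e-07 m/s × 86400 = 0.06057 m/day.
Hydraulic gradient i = Δh / L = 1.60 / 1060 = 0.001509.
Darcy flux q = K · i = 0.06057 × 0.001509 = 9.142e-05 m/day.
Seepage velocity v = q / n_e = 9.142e-05 / 0.14 = 0.0006530 m/day.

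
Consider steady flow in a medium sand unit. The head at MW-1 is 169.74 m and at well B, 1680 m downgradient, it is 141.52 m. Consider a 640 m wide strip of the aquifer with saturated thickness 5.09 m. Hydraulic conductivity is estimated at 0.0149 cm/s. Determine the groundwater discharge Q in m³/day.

704

Convert K: 0.0149 cm/s × 864 = 12.87 m/day.
Cross-sectional area A = 640 × 5.09 = 3258 m².
Hydraulic gradient i = (169.74 − 141.52) / 1680 = 28.22 / 1680 = 0.01680.
Darcy's law: Q = K · A · i = 12.87 × 3258 × 0.01680 = 704.4 m³/day.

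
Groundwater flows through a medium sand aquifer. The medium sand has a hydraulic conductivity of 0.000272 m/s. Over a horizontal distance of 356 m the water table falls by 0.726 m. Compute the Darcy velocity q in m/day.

0.0479

Convert K: 0.000272 m/s × 86400 = 23.50 m/day.
Hydraulic gradient i = Δh / L = 0.726 / 356 = 0.002039.
Specific discharge q = K · i = 23.50 × 0.002039 = 0.04793 m/day.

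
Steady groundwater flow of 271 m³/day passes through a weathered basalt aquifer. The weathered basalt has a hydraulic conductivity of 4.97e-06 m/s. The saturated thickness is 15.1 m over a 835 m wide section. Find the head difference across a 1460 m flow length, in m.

73.1

Convert K: 4.97e-06 m/s × 86400 = 0.4294 m/day.
Cross-sectional area A = 835 × 15.1 = 12608 m².
From Q = K·A·i, i = Q / (K·A) = 271 / (0.4294 × 12608) = 0.05005.
Head loss Δh = i · L = 0.05005 × 1460 = 73.08 m.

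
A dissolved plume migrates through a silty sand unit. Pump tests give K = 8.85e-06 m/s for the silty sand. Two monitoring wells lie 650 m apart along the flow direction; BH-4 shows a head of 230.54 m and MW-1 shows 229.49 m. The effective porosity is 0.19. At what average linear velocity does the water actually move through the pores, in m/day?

0.00650

Convert K: 8.85e-06 m/s × 86400 = 0.7646 m/day.
Hydraulic gradient i = (230.54 − 229.49) / 650 = 1.05 / 650 = 0.001615.
Darcy flux q = K · i = 0.7646 × 0.001615 = 0.001235 m/day.
Seepage velocity v = q / n_e = 0.001235 / 0.19 = 0.006501 m/day.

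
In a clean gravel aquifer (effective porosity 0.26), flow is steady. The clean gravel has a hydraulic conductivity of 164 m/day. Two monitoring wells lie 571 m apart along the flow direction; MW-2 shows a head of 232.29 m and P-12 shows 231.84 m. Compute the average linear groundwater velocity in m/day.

0.497

Hydraulic gradient i = (232.29 − 231.84) / 571 = 0.45 / 571 = 0.0007881.
Darcy flux q = K · i = 164.0 × 0.0007881 = 0.1292 m/day.
Seepage velocity v = q / n_e = 0.1292 / 0.26 = 0.4971 m/day.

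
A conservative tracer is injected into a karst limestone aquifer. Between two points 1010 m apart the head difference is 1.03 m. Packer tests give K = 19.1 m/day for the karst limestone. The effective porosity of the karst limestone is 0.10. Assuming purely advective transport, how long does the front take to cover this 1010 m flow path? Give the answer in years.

14.2

Hydraulic gradient i = Δh / L = 1.03 / 1010 = 0.001020.
Darcy flux q = K · i = 19.10 × 0.001020 = 0.01948 m/day.
Seepage velocity v = q / n_e = 0.01948 / 0.10 = 0.1948 m/day.
Travel time t = L / v = 1010 / 0.1948 = 5185 days = 14.20 years.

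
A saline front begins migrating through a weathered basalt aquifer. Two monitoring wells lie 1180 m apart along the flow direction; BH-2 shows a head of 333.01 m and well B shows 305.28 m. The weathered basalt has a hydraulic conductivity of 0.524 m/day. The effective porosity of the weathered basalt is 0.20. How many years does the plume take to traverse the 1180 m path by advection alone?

Hydraulic gradient i = (333.01 − 305.28) / 1180 = 27.73 / 1180 = 0.02350.
Darcy flux q = K · i = 0.5240 × 0.02350 = 0.01231 m/day.
Seepage velocity v = q / n_e = 0.01231 / 0.20 = 0.06157 m/day.
Travel time t = L / v = 1180 / 0.06157 = 19165 days = 52.47 years.

52.5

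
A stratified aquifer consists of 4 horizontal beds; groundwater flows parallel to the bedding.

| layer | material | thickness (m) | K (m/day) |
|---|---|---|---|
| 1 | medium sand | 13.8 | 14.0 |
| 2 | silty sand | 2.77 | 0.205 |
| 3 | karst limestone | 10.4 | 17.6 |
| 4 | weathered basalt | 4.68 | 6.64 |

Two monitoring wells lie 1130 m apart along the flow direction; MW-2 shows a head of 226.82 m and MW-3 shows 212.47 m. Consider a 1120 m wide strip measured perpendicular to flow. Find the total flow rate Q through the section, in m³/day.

5800

Flow is parallel to layering, so each bed carries its own Darcy discharge and the transmissivities add.
Σ(K_i·b_i) = 14.0×13.8 + 0.205×2.77 + 17.6×10.4 + 6.64×4.68 = 407.9 m²/day.
Hydraulic gradient i = (226.82 − 212.47) / 1130 = 14.35 / 1130 = 0.01270.
Q = Σ(K_i·b_i) · W · i = 407.9 × 1120 × 0.01270 = 5801 m³/day.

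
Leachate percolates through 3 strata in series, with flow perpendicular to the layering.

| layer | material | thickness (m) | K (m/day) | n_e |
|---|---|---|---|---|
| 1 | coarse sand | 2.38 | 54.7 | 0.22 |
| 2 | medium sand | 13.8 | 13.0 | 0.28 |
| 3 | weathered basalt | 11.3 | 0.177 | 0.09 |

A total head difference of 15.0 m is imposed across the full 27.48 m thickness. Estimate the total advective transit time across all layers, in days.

23.4

With flow normal to the layers, continuity requires the same specific discharge q through every layer.
Σ(b_i/K_i) = 2.38/54.7 + 13.8/13.0 + 11.3/0.177 = 64.95 d.
q = Δh / Σ(b_i/K_i) = 15.0 / 64.95 = 0.2310 m/day.
In each layer the seepage velocity is v_i = q/n_i, so the layer transit time is t_i = b_i·n_i / q:
  layer 1 (coarse sand): t_1 = 2.38 × 0.22 / 0.2310 = 2.267 d
  layer 2 (medium sand): t_2 = 13.8 × 0.28 / 0.2310 = 16.73 d
  layer 3 (weathered basalt): t_3 = 11.3 × 0.09 / 0.2310 = 4.403 d
Total t = Σ t_i = 23.40 days.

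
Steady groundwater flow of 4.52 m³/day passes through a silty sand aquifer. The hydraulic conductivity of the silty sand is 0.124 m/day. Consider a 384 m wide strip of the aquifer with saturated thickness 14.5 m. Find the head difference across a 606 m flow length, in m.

3.97

Cross-sectional area A = 384 × 14.5 = 5568 m².
From Q = K·A·i, i = Q / (K·A) = 4.52 / (0.1240 × 5568) = 0.006547.
Head loss Δh = i · L = 0.006547 × 606 = 3.967 m.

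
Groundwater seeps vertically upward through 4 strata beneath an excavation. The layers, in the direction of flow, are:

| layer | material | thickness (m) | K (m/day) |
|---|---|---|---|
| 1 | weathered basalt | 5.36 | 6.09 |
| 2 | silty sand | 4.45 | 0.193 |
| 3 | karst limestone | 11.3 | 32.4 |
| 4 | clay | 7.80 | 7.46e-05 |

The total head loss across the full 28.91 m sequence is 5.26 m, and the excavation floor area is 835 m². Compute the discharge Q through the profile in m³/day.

Flow is perpendicular to layering, so the layers act in series and the equivalent K is the thickness-weighted harmonic mean.
Total thickness L = 5.36 + 4.45 + 11.3 + 7.80 = 28.91 m.
Σ(b_i/K_i) = 5.36/6.09 + 4.45/0.193 + 11.3/32.4 + 7.80/7.46e-05 = 1.046e+05 d.
K_eq = L / Σ(b_i/K_i) = 28.91 / 1.046e+05 = 0.0002764 m/day.
Q = K_eq · A · (Δh/L) = 0.0002764 × 835 × (5.26/28.91) = 0.04200 m³/day.

0.0420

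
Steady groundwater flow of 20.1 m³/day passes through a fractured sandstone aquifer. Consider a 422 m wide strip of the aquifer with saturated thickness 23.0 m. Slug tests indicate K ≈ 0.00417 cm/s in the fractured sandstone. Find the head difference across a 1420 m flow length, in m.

0.816

Convert K: 0.00417 cm/s × 864 = 3.603 m/day.
Cross-sectional area A = 422 × 23.0 = 9706 m².
From Q = K·A·i, i = Q / (K·A) = 20.1 / (3.603 × 9706) = 0.0005748.
Head loss Δh = i · L = 0.0005748 × 1420 = 0.8162 m.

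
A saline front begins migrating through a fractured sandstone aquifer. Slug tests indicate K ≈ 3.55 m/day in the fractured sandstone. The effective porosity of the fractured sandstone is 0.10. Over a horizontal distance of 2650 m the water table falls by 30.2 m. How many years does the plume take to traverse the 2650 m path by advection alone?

Hydraulic gradient i = Δh / L = 30.2 / 2650 = 0.01140.
Darcy flux q = K · i = 3.550 × 0.01140 = 0.04046 m/day.
Seepage velocity v = q / n_e = 0.04046 / 0.10 = 0.4046 m/day.
Travel time t = L / v = 2650 / 0.4046 = 6550 days = 17.93 years.

17.9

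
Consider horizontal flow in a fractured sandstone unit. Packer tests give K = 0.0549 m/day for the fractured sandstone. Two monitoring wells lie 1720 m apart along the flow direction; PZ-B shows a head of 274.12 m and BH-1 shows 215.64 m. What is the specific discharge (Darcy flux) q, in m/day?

Hydraulic gradient i = (274.12 − 215.64) / 1720 = 58.48 / 1720 = 0.03400.
Specific discharge q = K · i = 0.05490 × 0.03400 = 0.001867 m/day.

0.00187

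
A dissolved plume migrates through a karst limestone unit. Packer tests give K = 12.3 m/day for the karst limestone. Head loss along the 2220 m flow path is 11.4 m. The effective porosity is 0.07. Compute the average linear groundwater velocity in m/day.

Hydraulic gradient i = Δh / L = 11.4 / 2220 = 0.005135.
Darcy flux q = K · i = 12.30 × 0.005135 = 0.06316 m/day.
Seepage velocity v = q / n_e = 0.06316 / 0.07 = 0.9023 m/day.

0.902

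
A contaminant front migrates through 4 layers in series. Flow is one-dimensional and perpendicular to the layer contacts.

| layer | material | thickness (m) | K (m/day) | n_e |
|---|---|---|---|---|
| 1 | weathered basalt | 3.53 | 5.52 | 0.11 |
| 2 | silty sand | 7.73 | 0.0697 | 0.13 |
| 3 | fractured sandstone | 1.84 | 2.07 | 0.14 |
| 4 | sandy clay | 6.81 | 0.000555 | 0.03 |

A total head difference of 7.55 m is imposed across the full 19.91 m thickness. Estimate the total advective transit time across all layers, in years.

With flow normal to the layers, continuity requires the same specific discharge q through every layer.
Σ(b_i/K_i) = 3.53/5.52 + 7.73/0.0697 + 1.84/2.07 + 6.81/0.000555 = 12383 d.
q = Δh / Σ(b_i/K_i) = 7.55 / 12383 = 0.0006097 m/day.
In each layer the seepage velocity is v_i = q/n_i, so the layer transit time is t_i = b_i·n_i / q:
  layer 1 (weathered basalt): t_1 = 3.53 × 0.11 / 0.0006097 = 636.8 d
  layer 2 (silty sand): t_2 = 7.73 × 0.13 / 0.0006097 = 1648 d
  layer 3 (fractured sandstone): t_3 = 1.84 × 0.14 / 0.0006097 = 422.5 d
  layer 4 (sandy clay): t_4 = 6.81 × 0.03 / 0.0006097 = 335.1 d
Total t = Σ t_i = 3043 days = 8.330 years.

8.33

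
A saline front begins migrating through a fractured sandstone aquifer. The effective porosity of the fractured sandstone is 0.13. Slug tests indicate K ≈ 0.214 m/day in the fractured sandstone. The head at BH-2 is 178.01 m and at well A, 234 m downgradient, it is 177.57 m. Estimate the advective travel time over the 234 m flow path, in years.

207

Hydraulic gradient i = (178.01 − 177.57) / 234 = 0.44 / 234 = 0.001880.
Darcy flux q = K · i = 0.2140 × 0.001880 = 0.0004024 m/day.
Seepage velocity v = q / n_e = 0.0004024 / 0.13 = 0.003095 m/day.
Travel time t = L / v = 234 / 0.003095 = 75598 days = 207.0 years.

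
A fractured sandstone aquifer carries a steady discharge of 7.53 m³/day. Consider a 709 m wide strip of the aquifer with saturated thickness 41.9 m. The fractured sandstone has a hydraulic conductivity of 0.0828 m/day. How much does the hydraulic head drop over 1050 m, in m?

3.21

Cross-sectional area A = 709 × 41.9 = 29707 m².
From Q = K·A·i, i = Q / (K·A) = 7.53 / (0.08280 × 29707) = 0.003061.
Head loss Δh = i · L = 0.003061 × 1050 = 3.214 m.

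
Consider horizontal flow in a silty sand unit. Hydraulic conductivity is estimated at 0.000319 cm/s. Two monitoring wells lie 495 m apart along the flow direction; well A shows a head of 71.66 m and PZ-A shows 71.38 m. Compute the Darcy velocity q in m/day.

Convert K: 0.000319 cm/s × 864 = 0.2756 m/day.
Hydraulic gradient i = (71.66 − 71.38) / 495 = 0.28 / 495 = 0.0005657.
Specific discharge q = K · i = 0.2756 × 0.0005657 = 0.0001559 m/day.

0.000156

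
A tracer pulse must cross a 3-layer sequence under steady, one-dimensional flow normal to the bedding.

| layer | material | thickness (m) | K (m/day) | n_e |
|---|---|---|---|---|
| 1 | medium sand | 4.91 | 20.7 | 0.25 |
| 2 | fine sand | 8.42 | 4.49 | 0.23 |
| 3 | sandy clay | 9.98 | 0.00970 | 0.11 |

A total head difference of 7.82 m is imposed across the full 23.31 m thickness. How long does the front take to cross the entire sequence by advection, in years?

With flow normal to the layers, continuity requires the same specific discharge q through every layer.
Σ(b_i/K_i) = 4.91/20.7 + 8.42/4.49 + 9.98/0.00970 = 1031 d.
q = Δh / Σ(b_i/K_i) = 7.82 / 1031 = 0.007585 m/day.
In each layer the seepage velocity is v_i = q/n_i, so the layer transit time is t_i = b_i·n_i / q:
  layer 1 (medium sand): t_1 = 4.91 × 0.25 / 0.007585 = 161.8 d
  layer 2 (fine sand): t_2 = 8.42 × 0.23 / 0.007585 = 255.3 d
  layer 3 (sandy clay): t_3 = 9.98 × 0.11 / 0.007585 = 144.7 d
Total t = Σ t_i = 561.9 days = 1.538 years.

1.54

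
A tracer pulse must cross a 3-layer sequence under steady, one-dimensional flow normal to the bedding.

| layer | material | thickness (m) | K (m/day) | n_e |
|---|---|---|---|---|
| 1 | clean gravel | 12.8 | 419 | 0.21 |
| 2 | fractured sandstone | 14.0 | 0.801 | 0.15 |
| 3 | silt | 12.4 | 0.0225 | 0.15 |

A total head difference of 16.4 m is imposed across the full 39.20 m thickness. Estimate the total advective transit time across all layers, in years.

0.631

With flow normal to the layers, continuity requires the same specific discharge q through every layer.
Σ(b_i/K_i) = 12.8/419 + 14.0/0.801 + 12.4/0.0225 = 568.6 d.
q = Δh / Σ(b_i/K_i) = 16.4 / 568.6 = 0.02884 m/day.
In each layer the seepage velocity is v_i = q/n_i, so the layer transit time is t_i = b_i·n_i / q:
  layer 1 (clean gravel): t_1 = 12.8 × 0.21 / 0.02884 = 93.20 d
  layer 2 (fractured sandstone): t_2 = 14.0 × 0.15 / 0.02884 = 72.81 d
  layer 3 (silt): t_3 = 12.4 × 0.15 / 0.02884 = 64.49 d
Total t = Σ t_i = 230.5 days = 0.6311 years.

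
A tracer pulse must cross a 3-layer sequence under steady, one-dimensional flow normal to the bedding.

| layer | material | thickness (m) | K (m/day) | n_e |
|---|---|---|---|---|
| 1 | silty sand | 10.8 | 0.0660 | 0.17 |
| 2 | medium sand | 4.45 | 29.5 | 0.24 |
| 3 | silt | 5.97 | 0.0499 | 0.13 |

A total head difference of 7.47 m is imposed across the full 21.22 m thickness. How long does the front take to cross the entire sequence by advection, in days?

140

With flow normal to the layers, continuity requires the same specific discharge q through every layer.
Σ(b_i/K_i) = 10.8/0.0660 + 4.45/29.5 + 5.97/0.0499 = 283.4 d.
q = Δh / Σ(b_i/K_i) = 7.47 / 283.4 = 0.02636 m/day.
In each layer the seepage velocity is v_i = q/n_i, so the layer transit time is t_i = b_i·n_i / q:
  layer 1 (silty sand): t_1 = 10.8 × 0.17 / 0.02636 = 69.66 d
  layer 2 (medium sand): t_2 = 4.45 × 0.24 / 0.02636 = 40.52 d
  layer 3 (silt): t_3 = 5.97 × 0.13 / 0.02636 = 29.45 d
Total t = Σ t_i = 139.6 days.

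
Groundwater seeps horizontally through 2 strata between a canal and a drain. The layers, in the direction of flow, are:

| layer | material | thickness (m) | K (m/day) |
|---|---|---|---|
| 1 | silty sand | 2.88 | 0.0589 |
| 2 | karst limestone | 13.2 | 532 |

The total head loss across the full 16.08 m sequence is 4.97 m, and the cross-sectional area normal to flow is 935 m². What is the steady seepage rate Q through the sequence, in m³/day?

Flow is perpendicular to layering, so the layers act in series and the equivalent K is the thickness-weighted harmonic mean.
Total thickness L = 2.88 + 13.2 = 16.08 m.
Σ(b_i/K_i) = 2.88/0.0589 + 13.2/532 = 48.92 d.
K_eq = L / Σ(b_i/K_i) = 16.08 / 48.92 = 0.3287 m/day.
Q = K_eq · A · (Δh/L) = 0.3287 × 935 × (4.97/16.08) = 94.99 m³/day.

95.0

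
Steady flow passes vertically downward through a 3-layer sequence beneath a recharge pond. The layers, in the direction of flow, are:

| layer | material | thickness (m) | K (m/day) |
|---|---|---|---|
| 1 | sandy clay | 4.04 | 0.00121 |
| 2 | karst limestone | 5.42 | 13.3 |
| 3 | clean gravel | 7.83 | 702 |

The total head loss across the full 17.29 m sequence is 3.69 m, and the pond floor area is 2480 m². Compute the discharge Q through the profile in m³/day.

Flow is perpendicular to layering, so the layers act in series and the equivalent K is the thickness-weighted harmonic mean.
Total thickness L = 4.04 + 5.42 + 7.83 = 17.29 m.
Σ(b_i/K_i) = 4.04/0.00121 + 5.42/13.3 + 7.83/702 = 3339 d.
K_eq = L / Σ(b_i/K_i) = 17.29 / 3339 = 0.005178 m/day.
Q = K_eq · A · (Δh/L) = 0.005178 × 2480 × (3.69/17.29) = 2.740 m³/day.

2.74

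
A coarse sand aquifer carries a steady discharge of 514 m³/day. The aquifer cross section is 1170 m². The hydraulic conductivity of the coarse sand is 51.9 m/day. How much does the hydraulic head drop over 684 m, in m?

5.79

From Q = K·A·i, i = Q / (K·A) = 514 / (51.90 × 1170) = 0.008465.
Head loss Δh = i · L = 0.008465 × 684 = 5.790 m.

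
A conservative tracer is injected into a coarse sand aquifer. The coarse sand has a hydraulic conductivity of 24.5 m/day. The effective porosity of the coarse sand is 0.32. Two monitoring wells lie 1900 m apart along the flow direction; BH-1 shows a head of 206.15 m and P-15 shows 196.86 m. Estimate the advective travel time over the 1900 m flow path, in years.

Hydraulic gradient i = (206.15 − 196.86) / 1900 = 9.29 / 1900 = 0.004889.
Darcy flux q = K · i = 24.50 × 0.004889 = 0.1198 m/day.
Seepage velocity v = q / n_e = 0.1198 / 0.32 = 0.3744 m/day.
Travel time t = L / v = 1900 / 0.3744 = 5075 days = 13.90 years.

13.9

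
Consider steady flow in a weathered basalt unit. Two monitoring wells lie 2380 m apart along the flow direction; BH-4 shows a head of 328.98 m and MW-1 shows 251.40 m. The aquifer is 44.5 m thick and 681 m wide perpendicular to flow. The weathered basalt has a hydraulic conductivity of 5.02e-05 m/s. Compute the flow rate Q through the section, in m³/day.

4280

Convert K: 5.02e-05 m/s × 86400 = 4.337 m/day.
Cross-sectional area A = 681 × 44.5 = 30304 m².
Hydraulic gradient i = (328.98 − 251.40) / 2380 = 77.58 / 2380 = 0.03260.
Darcy's law: Q = K · A · i = 4.337 × 30304 × 0.03260 = 4284 m³/day.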